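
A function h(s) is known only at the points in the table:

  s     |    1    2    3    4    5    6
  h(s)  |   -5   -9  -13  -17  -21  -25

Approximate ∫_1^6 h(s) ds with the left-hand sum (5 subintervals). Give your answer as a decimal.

Δs = 1.
Sum = 1·[(-5) + (-9) + (-13) + (-17) + (-21)] = -65.

-65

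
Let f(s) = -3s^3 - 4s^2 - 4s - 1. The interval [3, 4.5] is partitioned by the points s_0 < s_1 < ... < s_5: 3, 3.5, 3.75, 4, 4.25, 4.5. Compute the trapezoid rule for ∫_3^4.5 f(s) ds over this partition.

Subinterval widths: 0.5, 0.25, 0.25, 0.25, 0.25.
f(3) = -130, f(3.5) = -192.625, f(3.75) = -230.453125, f(4) = -273, f(4.25) = -320.546875, f(4.5) = -373.375.
On each subinterval the trapezoid contributes (Δs_i/2)·[f(s_{i-1}) + f(s_i)].
Sum = -357.40625.

-357.40625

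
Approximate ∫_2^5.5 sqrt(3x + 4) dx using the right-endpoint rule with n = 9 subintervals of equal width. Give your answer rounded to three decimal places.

13.863

Δx = (5.5 − 2)/9 = 7/18.
Right endpoints: 43/18, 25/9, 19/6, 32/9, 71/18, 13/3, 85/18, 46/9, 5.5.
f(43/18) ≈ 3.342, f(25/9) ≈ 3.512, f(19/6) ≈ 3.674, f(32/9) ≈ 3.830, f(71/18) ≈ 3.979, f(13/3) ≈ 4.123, f(85/18) ≈ 4.262, f(46/9) ≈ 4.397, f(5.5) ≈ 4.528.
Sum = Δx · [f(43/18) + f(25/9) + f(19/6) + ...].
Sum ≈ 13.863.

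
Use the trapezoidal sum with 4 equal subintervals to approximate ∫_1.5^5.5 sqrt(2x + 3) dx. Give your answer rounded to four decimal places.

Δx = (5.5 − 1.5)/4 = 1.
f(1.5) ≈ 2.4495, f(2.5) ≈ 2.8284, f(3.5) ≈ 3.1623, f(4.5) ≈ 3.4641, f(5.5) ≈ 3.7417.
T_4 = (Δx/2)·[f(x_0) + 2f(x_1) + 2f(x_2) + 2f(x_3) + f(x_4)].
Sum ≈ 12.5504.

12.5504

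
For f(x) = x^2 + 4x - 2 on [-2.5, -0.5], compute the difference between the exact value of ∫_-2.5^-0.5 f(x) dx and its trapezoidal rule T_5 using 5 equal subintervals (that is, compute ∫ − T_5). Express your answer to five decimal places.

-0.05333

Exact integral: ∫_-2.5^-0.5 f(x) dx ≈ -10.8333333.
T_5 = -10.78.
Error ≈ -10.8333333 − (-10.78) ≈ -0.05333.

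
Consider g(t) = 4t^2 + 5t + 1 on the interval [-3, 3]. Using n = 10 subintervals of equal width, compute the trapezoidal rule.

79.44

Δt = (3 − (-3))/10 = 0.6.
g(-3) = 22, g(-2.4) = 12.04, g(-1.8) = 4.96, g(-1.2) = 0.76, g(-0.6) = -0.56, g(0) = 1, g(0.6) = 5.44, g(1.2) = 12.76, g(1.8) = 22.96, g(2.4) = 36.04, g(3) = 52.
T_10 = (Δt/2)·[g(t_0) + 2g(t_1) + ... + 2g(t_{9}) + g(t_10)].
Sum = 79.44.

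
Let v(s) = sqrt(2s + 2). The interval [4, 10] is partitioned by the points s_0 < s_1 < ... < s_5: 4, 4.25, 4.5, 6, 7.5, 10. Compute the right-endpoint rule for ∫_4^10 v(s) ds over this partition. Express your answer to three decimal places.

25.162

Subinterval widths: 0.25, 0.25, 1.5, 1.5, 2.5.
Right endpoints: 4.25, 4.5, 6, 7.5, 10.
v(4.25) ≈ 3.240, v(4.5) ≈ 3.317, v(6) ≈ 3.742, v(7.5) ≈ 4.123, v(10) ≈ 4.690.
Sum = Σ Δs_i · v(s_i).
Sum ≈ 25.162.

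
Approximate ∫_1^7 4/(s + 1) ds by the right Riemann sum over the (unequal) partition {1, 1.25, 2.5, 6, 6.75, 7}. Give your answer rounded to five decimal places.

Subinterval widths: 0.25, 1.25, 3.5, 0.75, 0.25.
Right endpoints: 1.25, 2.5, 6, 6.75, 7.
f(1.25) = 16/9, f(2.5) = 8/7, f(6) = 4/7, f(6.75) = 16/31, f(7) = 0.5.
Sum = Σ Δs_i · f(s_i).
Sum ≈ 4.38511.

4.38511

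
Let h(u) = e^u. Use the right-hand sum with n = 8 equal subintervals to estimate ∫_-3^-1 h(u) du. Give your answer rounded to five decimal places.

0.35951

Δu = (-1 − (-3))/8 = 0.25.
Right endpoints: -2.75, -2.5, -2.25, -2, -1.75, -1.5, -1.25, -1.
h(-2.75) ≈ 0.06393, h(-2.5) ≈ 0.08208, h(-2.25) ≈ 0.10540, h(-2) ≈ 0.13534, h(-1.75) ≈ 0.17377, h(-1.5) ≈ 0.22313, h(-1.25) ≈ 0.28650, h(-1) ≈ 0.36788.
Sum = Δu · [h(-2.75) + h(-2.5) + h(-2.25) + ...].
Sum ≈ 0.35951.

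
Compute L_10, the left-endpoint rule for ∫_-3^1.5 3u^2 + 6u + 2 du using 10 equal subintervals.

18.061875

Δu = (1.5 − (-3))/10 = 0.45.
Left endpoints: -3, -2.55, -2.1, -1.65, -1.2, -0.75, -0.3, 0.15, 0.6, 1.05.
f(-3) = 11, f(-2.55) = 6.2075, f(-2.1) = 2.63, f(-1.65) = 0.2675, f(-1.2) = -0.88, f(-0.75) = -0.8125, f(-0.3) = 0.47, f(0.15) = 2.9675, f(0.6) = 6.68, f(1.05) = 11.6075.
Sum = Δu · [f(-3) + f(-2.55) + f(-2.1) + ...].
Sum = 18.061875.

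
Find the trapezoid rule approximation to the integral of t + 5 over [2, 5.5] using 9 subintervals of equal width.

Δt = (5.5 − 2)/9 = 7/18.
f(2) = 7, f(43/18) = 133/18, f(25/9) = 70/9, f(19/6) = 49/6, f(32/9) = 77/9, f(71/18) = 161/18, f(13/3) = 28/3, f(85/18) = 175/18, f(46/9) = 91/9, f(5.5) = 10.5.
T_9 = (Δt/2)·[f(t_0) + 2f(t_1) + ... + 2f(t_{8}) + f(t_9)].
Sum = 30.625.

30.625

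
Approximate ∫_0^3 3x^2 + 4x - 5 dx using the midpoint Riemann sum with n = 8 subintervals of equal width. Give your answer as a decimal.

Δx = (3 − 0)/8 = 0.375.
Midpoints: 0.1875, 0.5625, 0.9375, 1.3125, 1.6875, 2.0625, 2.4375, 2.8125.
f(0.1875) = -4.14453125, f(0.5625) = -1.80078125, f(0.9375) = 1.38671875, f(1.3125) = 5.41796875, f(1.6875) = 10.29296875, f(2.0625) = 16.01171875, f(2.4375) = 22.57421875, f(2.8125) = 29.98046875.
Sum = Δx · [f(0.1875) + f(0.5625) + f(0.9375) + ...].
Sum = 29.89453125.

29.89453125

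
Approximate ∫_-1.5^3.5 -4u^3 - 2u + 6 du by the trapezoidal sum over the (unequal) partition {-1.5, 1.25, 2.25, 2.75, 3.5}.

-126.5625

Subinterval widths: 2.75, 1, 0.5, 0.75.
f(-1.5) = 22.5, f(1.25) = -4.3125, f(2.25) = -44.0625, f(2.75) = -82.6875, f(3.5) = -172.5.
On each subinterval the trapezoid contributes (Δu_i/2)·[f(u_{i-1}) + f(u_i)].
Sum = -126.5625.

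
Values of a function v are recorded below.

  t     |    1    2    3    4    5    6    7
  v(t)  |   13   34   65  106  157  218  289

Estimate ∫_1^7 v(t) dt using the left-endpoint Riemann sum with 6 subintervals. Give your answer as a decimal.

Δt = 1.
Sum = 1·[13 + 34 + 65 + 106 + 157 + 218] = 593.

593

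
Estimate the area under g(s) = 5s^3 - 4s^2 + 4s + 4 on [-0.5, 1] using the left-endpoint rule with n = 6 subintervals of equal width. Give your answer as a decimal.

Δs = (1 − (-0.5))/6 = 0.25.
Left endpoints: -0.5, -0.25, 0, 0.25, 0.5, 0.75.
g(-0.5) = 0.375, g(-0.25) = 2.671875, g(0) = 4, g(0.25) = 4.828125, g(0.5) = 5.625, g(0.75) = 6.859375.
Sum = Δs · [g(-0.5) + g(-0.25) + g(0) + ...].
Sum = 6.08984375.

6.08984375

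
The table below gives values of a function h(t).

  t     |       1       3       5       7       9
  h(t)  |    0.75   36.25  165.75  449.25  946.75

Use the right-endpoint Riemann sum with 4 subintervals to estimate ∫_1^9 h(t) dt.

3196

Δt = 2.
Sum = 2·[36.25 + 165.75 + 449.25 + 946.75] = 3196.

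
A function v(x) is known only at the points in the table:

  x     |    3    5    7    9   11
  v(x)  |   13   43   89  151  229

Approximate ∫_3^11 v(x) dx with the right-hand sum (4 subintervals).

Δx = 2.
Sum = 2·[43 + 89 + 151 + 229] = 1024.

1024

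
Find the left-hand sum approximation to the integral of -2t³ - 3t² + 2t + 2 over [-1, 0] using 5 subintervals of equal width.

Δt = (0 − (-1))/5 = 0.2.
Left endpoints: -1, -0.8, -0.6, -0.4, -0.2.
f(-1) = -1, f(-0.8) = -0.496, f(-0.6) = 0.152, f(-0.4) = 0.848, f(-0.2) = 1.496.
Sum = Δt · [f(-1) + f(-0.8) + f(-0.6) + f(-0.4) + f(-0.2)].
Sum = 0.2.

0.2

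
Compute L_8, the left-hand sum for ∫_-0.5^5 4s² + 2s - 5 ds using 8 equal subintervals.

128.00390625

Δs = (5 − (-0.5))/8 = 0.6875.
Left endpoints: -0.5, 0.1875, 0.875, 1.5625, 2.25, 2.9375, 3.625, 4.3125.
f(-0.5) = -5, f(0.1875) = -4.484375, f(0.875) = -0.1875, f(1.5625) = 7.890625, f(2.25) = 19.75, f(2.9375) = 35.390625, f(3.625) = 54.8125, f(4.3125) = 78.015625.
Sum = Δs · [f(-0.5) + f(0.1875) + f(0.875) + ...].
Sum = 128.00390625.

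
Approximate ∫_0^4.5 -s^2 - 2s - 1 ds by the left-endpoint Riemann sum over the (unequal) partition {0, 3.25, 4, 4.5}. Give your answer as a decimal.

-29.296875

Subinterval widths: 3.25, 0.75, 0.5.
Left endpoints: 0, 3.25, 4.
f(0) = -1, f(3.25) = -18.0625, f(4) = -25.
Sum = Σ Δs_i · f(s_i).
Sum = -29.296875.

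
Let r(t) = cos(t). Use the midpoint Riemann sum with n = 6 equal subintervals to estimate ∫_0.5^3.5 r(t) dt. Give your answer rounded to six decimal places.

-0.838920

Δt = (3.5 − 0.5)/6 = 0.5.
Midpoints: 0.75, 1.25, 1.75, 2.25, 2.75, 3.25.
r(0.75) ≈ 0.731689, r(1.25) ≈ 0.315322, r(1.75) ≈ -0.178246, r(2.25) ≈ -0.628174, r(2.75) ≈ -0.924302, r(3.25) ≈ -0.994130.
Sum = Δt · [r(0.75) + r(1.25) + r(1.75) + ...].
Sum ≈ -0.838920.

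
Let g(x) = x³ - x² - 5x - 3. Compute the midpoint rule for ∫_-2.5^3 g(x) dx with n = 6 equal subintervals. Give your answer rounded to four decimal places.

-27.0027

Δx = (3 − (-2.5))/6 = 11/12.
Midpoints: -49/24, -1.125, -5/24, 17/24, 1.625, 61/24.
g(-49/24) = -75625/13824, g(-1.125) = -33/512, g(-5/24) = -27797/13824, g(17/24) = -92455/13824, g(1.625) = -4851/512, g(61/24) = -79475/13824.
Sum = Δx · [g(-49/24) + g(-1.125) + g(-5/24) + ...].
Sum ≈ -27.0027.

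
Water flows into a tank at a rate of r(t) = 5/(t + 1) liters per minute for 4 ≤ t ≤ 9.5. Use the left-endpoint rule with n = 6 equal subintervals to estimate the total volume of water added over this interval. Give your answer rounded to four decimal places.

3.9606

Δt = (9.5 − 4)/6 = 11/12.
Left endpoints: 4, 59/12, 35/6, 6.75, 23/3, 103/12.
r(4) = 1, r(59/12) = 60/71, r(35/6) = 30/41, r(6.75) = 20/31, r(23/3) = 15/26, r(103/12) = 12/23.
Sum = Δt · [r(4) + r(59/12) + r(35/6) + ...].
Sum ≈ 3.9606.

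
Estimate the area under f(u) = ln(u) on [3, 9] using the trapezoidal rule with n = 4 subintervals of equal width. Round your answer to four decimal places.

Δu = (9 − 3)/4 = 1.5.
f(3) ≈ 1.0986, f(4.5) ≈ 1.5041, f(6) ≈ 1.7918, f(7.5) ≈ 2.0149, f(9) ≈ 2.1972.
T_4 = (Δu/2)·[f(u_0) + 2f(u_1) + 2f(u_2) + 2f(u_3) + f(u_4)].
Sum ≈ 10.4380.

10.4380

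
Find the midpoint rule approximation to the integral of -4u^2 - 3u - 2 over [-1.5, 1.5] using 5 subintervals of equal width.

-14.64

Δu = (1.5 − (-1.5))/5 = 0.6.
Midpoints: -1.2, -0.6, 0, 0.6, 1.2.
f(-1.2) = -4.16, f(-0.6) = -1.64, f(0) = -2, f(0.6) = -5.24, f(1.2) = -11.36.
Sum = Δu · [f(-1.2) + f(-0.6) + f(0) + f(0.6) + f(1.2)].
Sum = -14.64.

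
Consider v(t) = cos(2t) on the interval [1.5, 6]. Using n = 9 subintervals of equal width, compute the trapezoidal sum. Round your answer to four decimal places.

Δt = (6 − 1.5)/9 = 0.5.
v(1.5) ≈ -0.9900, v(2) ≈ -0.6536, v(2.5) ≈ 0.2837, v(3) ≈ 0.9602, v(3.5) ≈ 0.7539, v(4) ≈ -0.1455, v(4.5) ≈ -0.9111, v(5) ≈ -0.8391, v(5.5) ≈ 0.0044, v(6) ≈ 0.8439.
T_9 = (Δt/2)·[v(t_0) + 2v(t_1) + ... + 2v(t_{8}) + v(t_9)].
Sum ≈ -0.3101.

-0.3101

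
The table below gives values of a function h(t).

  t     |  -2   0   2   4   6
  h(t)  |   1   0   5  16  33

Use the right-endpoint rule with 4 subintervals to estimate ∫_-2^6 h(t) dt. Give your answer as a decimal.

108

Δt = 2.
Sum = 2·[0 + 5 + 16 + 33] = 108.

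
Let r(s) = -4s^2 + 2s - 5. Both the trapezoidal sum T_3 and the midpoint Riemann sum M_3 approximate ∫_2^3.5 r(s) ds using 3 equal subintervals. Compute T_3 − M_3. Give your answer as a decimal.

T_3 = -46.
M_3 = -45.625.
T_3 − M_3 = -0.375.

-0.375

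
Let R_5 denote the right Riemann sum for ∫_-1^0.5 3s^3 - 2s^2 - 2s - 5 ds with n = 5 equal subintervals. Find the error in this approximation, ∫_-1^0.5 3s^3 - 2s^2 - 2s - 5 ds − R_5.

Exact integral: ∫_-1^0.5 f(s) ds = -8.203125.
R_5 = -8.0175.
Error = -8.203125 − (-8.0175) = -0.185625.

-0.185625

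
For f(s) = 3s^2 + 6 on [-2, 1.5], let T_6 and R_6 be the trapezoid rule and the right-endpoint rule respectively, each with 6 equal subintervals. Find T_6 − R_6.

T_6 ≈ 32.970486.
R_6 ≈ 31.439236.
T_6 − R_6 = 1.53125.

1.53125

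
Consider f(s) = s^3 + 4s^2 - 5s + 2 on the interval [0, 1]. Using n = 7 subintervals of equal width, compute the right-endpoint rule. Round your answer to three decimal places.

Δs = (1 − 0)/7 = 1/7.
Right endpoints: 1/7, 2/7, 3/7, 4/7, 5/7, 6/7, 1.
f(1/7) = 470/343, f(2/7) = 316/343, f(3/7) = 230/343, f(4/7) = 218/343, f(5/7) = 286/343, f(6/7) = 440/343, f(1) = 2.
Sum = Δs · [f(1/7) + f(2/7) + f(3/7) + ...].
Sum ≈ 1.102.

1.102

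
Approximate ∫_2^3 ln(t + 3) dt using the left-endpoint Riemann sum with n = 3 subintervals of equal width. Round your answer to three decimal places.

Δt = (3 − 2)/3 = 1/3.
Left endpoints: 2, 7/3, 8/3.
f(2) ≈ 1.609, f(7/3) ≈ 1.674, f(8/3) ≈ 1.735.
Sum = Δt · [f(2) + f(7/3) + f(8/3)].
Sum ≈ 1.673.

1.673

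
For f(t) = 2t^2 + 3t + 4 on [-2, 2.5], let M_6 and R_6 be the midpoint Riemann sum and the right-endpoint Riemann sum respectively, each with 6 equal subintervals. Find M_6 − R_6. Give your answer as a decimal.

-8.015625

M_6 = 36.703125.
R_6 = 44.71875.
M_6 − R_6 = -8.015625.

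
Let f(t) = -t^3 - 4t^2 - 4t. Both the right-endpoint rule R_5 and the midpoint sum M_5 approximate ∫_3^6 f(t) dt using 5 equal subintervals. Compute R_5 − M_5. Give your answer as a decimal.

R_5 = -705.6.
M_5 = -608.175.
R_5 − M_5 = -97.425.

-97.425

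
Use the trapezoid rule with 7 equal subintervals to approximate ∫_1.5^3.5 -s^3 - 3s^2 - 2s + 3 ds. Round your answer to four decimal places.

Δs = (3.5 − 1.5)/7 = 2/7.
f(1.5) = -10.125, f(25/14) = -43443/2744, f(29/14) = -62847/2744, f(33/14) = -86379/2744, f(37/14) = -114423/2744, f(41/14) = -147363/2744, f(45/14) = -185583/2744, f(3.5) = -83.625.
T_7 = (Δs/2)·[f(s_0) + 2f(s_1) + ... + 2f(s_{6}) + f(s_7)].
Sum ≈ -80.0357.

-80.0357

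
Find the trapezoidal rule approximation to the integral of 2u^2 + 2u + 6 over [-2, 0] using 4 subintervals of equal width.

Δu = (0 − (-2))/4 = 0.5.
f(-2) = 10, f(-1.5) = 7.5, f(-1) = 6, f(-0.5) = 5.5, f(0) = 6.
T_4 = (Δu/2)·[f(u_0) + 2f(u_1) + 2f(u_2) + 2f(u_3) + f(u_4)].
Sum = 13.5.

13.5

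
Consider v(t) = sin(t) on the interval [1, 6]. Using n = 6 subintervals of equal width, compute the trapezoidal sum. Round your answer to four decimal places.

Δt = (6 − 1)/6 = 5/6.
v(1) ≈ 0.8415, v(11/6) ≈ 0.9657, v(8/3) ≈ 0.4573, v(3.5) ≈ -0.3508, v(13/3) ≈ -0.9290, v(31/6) ≈ -0.8986, v(6) ≈ -0.2794.
T_6 = (Δt/2)·[v(t_0) + 2v(t_1) + ... + 2v(t_{5}) + v(t_6)].
Sum ≈ -0.3953.

-0.3953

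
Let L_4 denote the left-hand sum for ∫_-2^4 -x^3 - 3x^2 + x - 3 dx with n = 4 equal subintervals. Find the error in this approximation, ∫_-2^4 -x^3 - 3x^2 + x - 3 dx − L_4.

Exact integral: ∫_-2^4 f(x) dx = -144.
L_4 = -81.
Error = -144 − (-81) = -63.

-63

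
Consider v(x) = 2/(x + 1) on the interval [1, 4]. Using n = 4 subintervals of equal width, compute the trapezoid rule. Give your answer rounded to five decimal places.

1.85197

Δx = (4 − 1)/4 = 0.75.
v(1) = 1, v(1.75) = 8/11, v(2.5) = 4/7, v(3.25) = 8/17, v(4) = 0.4.
T_4 = (Δx/2)·[v(x_0) + 2v(x_1) + 2v(x_2) + 2v(x_3) + v(x_4)].
Sum ≈ 1.85197.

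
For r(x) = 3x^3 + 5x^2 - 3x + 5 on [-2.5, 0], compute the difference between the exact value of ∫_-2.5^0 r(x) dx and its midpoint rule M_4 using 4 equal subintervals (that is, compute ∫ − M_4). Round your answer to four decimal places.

Exact integral: ∫_-2.5^0 r(x) dx ≈ 18.619792.
M_4 ≈ 19.128418.
Error ≈ 18.619792 − 19.128418 ≈ -0.5086.

-0.5086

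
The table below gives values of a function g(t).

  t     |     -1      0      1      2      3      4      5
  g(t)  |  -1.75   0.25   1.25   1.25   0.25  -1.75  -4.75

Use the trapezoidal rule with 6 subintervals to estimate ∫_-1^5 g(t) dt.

Δt = 1.
T_6 = (1/2)·[(-1.75) + 2·0.25 + 2·1.25 + 2·1.25 + 2·0.25 + 2·(-1.75) + (-4.75)] = -2.

-2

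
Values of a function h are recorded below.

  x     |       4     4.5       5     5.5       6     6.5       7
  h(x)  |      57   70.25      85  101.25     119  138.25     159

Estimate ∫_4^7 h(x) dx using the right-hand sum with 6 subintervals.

336.375

Δx = 0.5.
Sum = 0.5·[70.25 + 85 + 101.25 + 119 + 138.25 + 159] = 336.375.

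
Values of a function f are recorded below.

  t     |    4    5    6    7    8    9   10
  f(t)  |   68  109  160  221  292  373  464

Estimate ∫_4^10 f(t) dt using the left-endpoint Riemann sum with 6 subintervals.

Δt = 1.
Sum = 1·[68 + 109 + 160 + 221 + 292 + 373] = 1223.

1223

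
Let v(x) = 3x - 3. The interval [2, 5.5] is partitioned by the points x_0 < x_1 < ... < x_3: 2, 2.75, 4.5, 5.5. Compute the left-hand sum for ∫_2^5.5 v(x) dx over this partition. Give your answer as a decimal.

21.9375

Subinterval widths: 0.75, 1.75, 1.
Left endpoints: 2, 2.75, 4.5.
v(2) = 3, v(2.75) = 5.25, v(4.5) = 10.5.
Sum = Σ Δx_i · v(x_i).
Sum = 21.9375.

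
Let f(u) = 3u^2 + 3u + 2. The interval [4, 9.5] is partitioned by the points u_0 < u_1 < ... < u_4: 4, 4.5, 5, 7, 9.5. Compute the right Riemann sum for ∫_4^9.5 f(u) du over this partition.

Subinterval widths: 0.5, 0.5, 2, 2.5.
Right endpoints: 4.5, 5, 7, 9.5.
f(4.5) = 76.25, f(5) = 92, f(7) = 170, f(9.5) = 301.25.
Sum = Σ Δu_i · f(u_i).
Sum = 1177.25.

1177.25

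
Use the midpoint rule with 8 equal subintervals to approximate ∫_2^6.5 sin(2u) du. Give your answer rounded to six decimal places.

-0.823279

Δu = (6.5 − 2)/8 = 0.5625.
Midpoints: 2.28125, 2.84375, 3.40625, 3.96875, 4.53125, 5.09375, 5.65625, 6.21875.
f(2.28125) ≈ -0.988788, f(2.84375) ≈ -0.561076, f(3.40625) ≈ 0.504942, f(3.96875) ≈ 0.996514, f(4.53125) ≈ 0.354405, f(5.09375) ≈ -0.690892, f(5.65625) ≈ -0.950198, f(6.21875) ≈ -0.128514.
Sum = Δu · [f(2.28125) + f(2.84375) + f(3.40625) + ...].
Sum ≈ -0.823279.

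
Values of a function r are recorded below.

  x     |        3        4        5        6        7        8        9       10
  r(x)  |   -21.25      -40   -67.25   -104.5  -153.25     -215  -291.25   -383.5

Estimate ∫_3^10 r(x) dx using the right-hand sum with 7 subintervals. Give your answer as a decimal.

Δx = 1.
Sum = 1·[(-40) + (-67.25) + (-104.5) + (-153.25) + (-215) + (-291.25) + (-383.5)] = -1254.75.

-1254.75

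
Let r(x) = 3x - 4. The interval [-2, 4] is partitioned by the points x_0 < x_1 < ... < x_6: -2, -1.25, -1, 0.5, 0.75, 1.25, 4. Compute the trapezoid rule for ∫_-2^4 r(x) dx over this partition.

Subinterval widths: 0.75, 0.25, 1.5, 0.25, 0.5, 2.75.
r(-2) = -10, r(-1.25) = -7.75, r(-1) = -7, r(0.5) = -2.5, r(0.75) = -1.75, r(1.25) = -0.25, r(4) = 8.
On each subinterval the trapezoid contributes (Δx_i/2)·[r(x_{i-1}) + r(x_i)].
Sum = -6.

-6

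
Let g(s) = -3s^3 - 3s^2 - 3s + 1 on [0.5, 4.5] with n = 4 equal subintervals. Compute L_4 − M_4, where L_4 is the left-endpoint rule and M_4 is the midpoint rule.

147

L_4 = -269.
M_4 = -416.
L_4 − M_4 = 147.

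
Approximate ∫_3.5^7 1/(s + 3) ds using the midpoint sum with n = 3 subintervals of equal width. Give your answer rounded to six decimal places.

Δs = (7 − 3.5)/3 = 7/6.
Midpoints: 49/12, 5.25, 77/12.
f(49/12) = 12/85, f(5.25) = 4/33, f(77/12) = 12/113.
Sum = Δs · [f(49/12) + f(5.25) + f(77/12)].
Sum ≈ 0.430014.

0.430014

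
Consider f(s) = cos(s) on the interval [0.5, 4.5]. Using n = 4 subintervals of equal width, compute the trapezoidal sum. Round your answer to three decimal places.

Δs = (4.5 − 0.5)/4 = 1.
f(0.5) ≈ 0.878, f(1.5) ≈ 0.071, f(2.5) ≈ -0.801, f(3.5) ≈ -0.936, f(4.5) ≈ -0.211.
T_4 = (Δs/2)·[f(s_0) + 2f(s_1) + 2f(s_2) + 2f(s_3) + f(s_4)].
Sum ≈ -1.333.

-1.333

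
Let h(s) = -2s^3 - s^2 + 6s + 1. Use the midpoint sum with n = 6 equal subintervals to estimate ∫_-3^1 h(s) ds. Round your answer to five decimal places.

Δs = (1 − (-3))/6 = 2/3.
Midpoints: -8/3, -2, -4/3, -2/3, 0, 2/3.
h(-8/3) = 427/27, h(-2) = 1, h(-4/3) = -109/27, h(-2/3) = -77/27, h(0) = 1, h(2/3) = 107/27.
Sum = Δs · [h(-8/3) + h(-2) + h(-4/3) + ...].
Sum ≈ 9.92593.

9.92593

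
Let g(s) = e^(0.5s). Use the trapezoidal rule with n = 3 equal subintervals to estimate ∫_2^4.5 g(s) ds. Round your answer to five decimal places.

Δs = (4.5 − 2)/3 = 5/6.
g(2) ≈ 2.71828, g(17/6) ≈ 4.12335, g(11/3) ≈ 6.25470, g(4.5) ≈ 9.48774.
T_3 = (Δs/2)·[g(s_0) + 2g(s_1) + 2g(s_2) + g(s_3)].
Sum ≈ 13.73422.

13.73422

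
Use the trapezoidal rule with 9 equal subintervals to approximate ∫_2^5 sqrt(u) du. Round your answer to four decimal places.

5.5667

Δu = (5 − 2)/9 = 1/3.
f(2) ≈ 1.4142, f(7/3) ≈ 1.5275, f(8/3) ≈ 1.6330, f(3) ≈ 1.7321, f(10/3) ≈ 1.8257, f(11/3) ≈ 1.9149, f(4) ≈ 2.0000, f(13/3) ≈ 2.0817, f(14/3) ≈ 2.1602, f(5) ≈ 2.2361.
T_9 = (Δu/2)·[f(u_0) + 2f(u_1) + ... + 2f(u_{8}) + f(u_9)].
Sum ≈ 5.5667.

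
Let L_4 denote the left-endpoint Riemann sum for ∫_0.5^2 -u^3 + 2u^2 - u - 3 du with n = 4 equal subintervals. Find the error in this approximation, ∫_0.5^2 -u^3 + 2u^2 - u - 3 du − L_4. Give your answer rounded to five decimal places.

Exact integral: ∫_0.5^2 f(u) du = -5.109375.
L_4 ≈ -4.8193359.
Error ≈ -5.109375 − (-4.8193359) ≈ -0.29004.

-0.29004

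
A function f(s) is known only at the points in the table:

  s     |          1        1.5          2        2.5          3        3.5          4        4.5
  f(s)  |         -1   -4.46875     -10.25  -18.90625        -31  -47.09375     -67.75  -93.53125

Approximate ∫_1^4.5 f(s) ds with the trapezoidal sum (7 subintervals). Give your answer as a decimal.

Δs = 0.5.
T_7 = (0.5/2)·[(-1) + 2·(-4.46875) + 2·(-10.25) + 2·(-18.90625) + 2·(-31) + 2·(-47.09375) + 2·(-67.75) + (-93.53125)] = -113.3671875.

-113.3671875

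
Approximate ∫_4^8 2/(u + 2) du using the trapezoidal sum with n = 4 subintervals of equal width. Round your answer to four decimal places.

1.0246

Δu = (8 − 4)/4 = 1.
f(4) = 1/3, f(5) = 2/7, f(6) = 0.25, f(7) = 2/9, f(8) = 0.2.
T_4 = (Δu/2)·[f(u_0) + 2f(u_1) + 2f(u_2) + 2f(u_3) + f(u_4)].
Sum ≈ 1.0246.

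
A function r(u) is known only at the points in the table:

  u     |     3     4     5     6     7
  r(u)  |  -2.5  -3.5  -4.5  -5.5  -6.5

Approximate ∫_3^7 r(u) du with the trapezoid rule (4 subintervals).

Δu = 1.
T_4 = (1/2)·[(-2.5) + 2·(-3.5) + 2·(-4.5) + 2·(-5.5) + (-6.5)] = -18.

-18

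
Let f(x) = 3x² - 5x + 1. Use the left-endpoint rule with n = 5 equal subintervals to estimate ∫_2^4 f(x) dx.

Δx = (4 − 2)/5 = 0.4.
Left endpoints: 2, 2.4, 2.8, 3.2, 3.6.
f(2) = 3, f(2.4) = 6.28, f(2.8) = 10.52, f(3.2) = 15.72, f(3.6) = 21.88.
Sum = Δx · [f(2) + f(2.4) + f(2.8) + f(3.2) + f(3.6)].
Sum = 22.96.

22.96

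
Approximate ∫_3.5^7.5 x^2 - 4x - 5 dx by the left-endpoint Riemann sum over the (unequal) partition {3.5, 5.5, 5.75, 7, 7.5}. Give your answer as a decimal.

Subinterval widths: 2, 0.25, 1.25, 0.5.
Left endpoints: 3.5, 5.5, 5.75, 7.
f(3.5) = -6.75, f(5.5) = 3.25, f(5.75) = 5.0625, f(7) = 16.
Sum = Σ Δx_i · f(x_i).
Sum = 1.640625.

1.640625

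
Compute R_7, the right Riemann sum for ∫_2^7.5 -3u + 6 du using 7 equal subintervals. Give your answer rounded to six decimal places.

-51.857143

Δu = (7.5 − 2)/7 = 11/14.
Right endpoints: 39/14, 25/7, 61/14, 36/7, 83/14, 47/7, 7.5.
f(39/14) = -33/14, f(25/7) = -33/7, f(61/14) = -99/14, f(36/7) = -66/7, f(83/14) = -165/14, f(47/7) = -99/7, f(7.5) = -16.5.
Sum = Δu · [f(39/14) + f(25/7) + f(61/14) + ...].
Sum ≈ -51.857143.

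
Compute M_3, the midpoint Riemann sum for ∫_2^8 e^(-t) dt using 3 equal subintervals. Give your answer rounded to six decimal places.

0.114874

Δt = (8 − 2)/3 = 2.
Midpoints: 3, 5, 7.
f(3) ≈ 0.049787, f(5) ≈ 0.006738, f(7) ≈ 0.000912.
Sum = Δt · [f(3) + f(5) + f(7)].
Sum ≈ 0.114874.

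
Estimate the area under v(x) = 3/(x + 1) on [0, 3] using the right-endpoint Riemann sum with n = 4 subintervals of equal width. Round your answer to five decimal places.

Δx = (3 − 0)/4 = 0.75.
Right endpoints: 0.75, 1.5, 2.25, 3.
v(0.75) = 12/7, v(1.5) = 1.2, v(2.25) = 12/13, v(3) = 0.75.
Sum = Δx · [v(0.75) + v(1.5) + v(2.25) + v(3)].
Sum ≈ 3.44052.

3.44052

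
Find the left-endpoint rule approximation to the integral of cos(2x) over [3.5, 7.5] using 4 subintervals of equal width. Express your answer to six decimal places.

Δx = (7.5 − 3.5)/4 = 1.
Left endpoints: 3.5, 4.5, 5.5, 6.5.
f(3.5) ≈ 0.753902, f(4.5) ≈ -0.911130, f(5.5) ≈ 0.004426, f(6.5) ≈ 0.907447.
Sum = Δx · [f(3.5) + f(4.5) + f(5.5) + f(6.5)].
Sum ≈ 0.754644.

0.754644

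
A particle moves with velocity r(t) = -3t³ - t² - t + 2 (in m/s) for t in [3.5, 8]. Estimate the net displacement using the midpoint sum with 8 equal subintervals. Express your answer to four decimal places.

-3126.4442

Δt = (8 − 3.5)/8 = 0.5625.
Midpoints: 3.78125, 4.34375, 4.90625, 5.46875, 6.03125, 6.59375, 7.15625, 7.71875.
r(3.78125) = -5841563/32768, r(4.34375) = -8751929/32768, r(4.90625) = -12493679/32768, r(5.46875) = -17171789/32768, r(6.03125) = -22891235/32768, r(6.59375) = -29756993/32768, r(7.15625) = -37874039/32768, r(7.71875) = -47347349/32768.
Sum = Δt · [r(3.78125) + r(4.34375) + r(4.90625) + ...].
Sum ≈ -3126.4442.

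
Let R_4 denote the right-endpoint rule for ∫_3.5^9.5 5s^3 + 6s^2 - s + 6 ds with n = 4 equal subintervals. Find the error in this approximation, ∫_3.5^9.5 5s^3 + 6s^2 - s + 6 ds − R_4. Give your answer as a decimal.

-3633.75

Exact integral: ∫_3.5^9.5 f(s) ds = 11619.75.
R_4 = 15253.5.
Error = 11619.75 − 15253.5 = -3633.75.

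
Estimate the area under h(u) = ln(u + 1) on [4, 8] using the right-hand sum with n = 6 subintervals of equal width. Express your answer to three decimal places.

Δu = (8 − 4)/6 = 2/3.
Right endpoints: 14/3, 16/3, 6, 20/3, 22/3, 8.
h(14/3) ≈ 1.735, h(16/3) ≈ 1.846, h(6) ≈ 1.946, h(20/3) ≈ 2.037, h(22/3) ≈ 2.120, h(8) ≈ 2.197.
Sum = Δu · [h(14/3) + h(16/3) + h(6) + ...].
Sum ≈ 7.920.

7.920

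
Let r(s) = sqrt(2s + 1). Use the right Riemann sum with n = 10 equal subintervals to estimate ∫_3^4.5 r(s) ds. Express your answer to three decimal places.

Δs = (4.5 − 3)/10 = 0.15.
Right endpoints: 3.15, 3.3, 3.45, 3.6, 3.75, 3.9, 4.05, 4.2, 4.35, 4.5.
r(3.15) ≈ 2.702, r(3.3) ≈ 2.757, r(3.45) ≈ 2.811, r(3.6) ≈ 2.864, r(3.75) ≈ 2.915, r(3.9) ≈ 2.966, r(4.05) ≈ 3.017, r(4.2) ≈ 3.066, r(4.35) ≈ 3.114, r(4.5) ≈ 3.162.
Sum = Δs · [r(3.15) + r(3.3) + r(3.45) + ...].
Sum ≈ 4.406.

4.406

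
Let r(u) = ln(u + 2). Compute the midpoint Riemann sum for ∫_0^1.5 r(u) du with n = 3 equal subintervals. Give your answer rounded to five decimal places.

1.50059

Δu = (1.5 − 0)/3 = 0.5.
Midpoints: 0.25, 0.75, 1.25.
r(0.25) ≈ 0.81093, r(0.75) ≈ 1.01160, r(1.25) ≈ 1.17865.
Sum = Δu · [r(0.25) + r(0.75) + r(1.25)].
Sum ≈ 1.50059.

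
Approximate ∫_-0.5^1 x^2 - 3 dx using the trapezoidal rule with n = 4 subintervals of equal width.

Δx = (1 − (-0.5))/4 = 0.375.
f(-0.5) = -2.75, f(-0.125) = -2.984375, f(0.25) = -2.9375, f(0.625) = -2.609375, f(1) = -2.
T_4 = (Δx/2)·[f(x_0) + 2f(x_1) + 2f(x_2) + 2f(x_3) + f(x_4)].
Sum = -4.08984375.

-4.08984375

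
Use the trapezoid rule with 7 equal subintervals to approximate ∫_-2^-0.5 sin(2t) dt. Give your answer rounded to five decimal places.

-0.58781

Δt = (-0.5 − (-2))/7 = 3/14.
f(-2) ≈ 0.75680, f(-25/14) ≈ 0.41672, f(-11/7) ≈ 0.00126, f(-19/14) ≈ -0.41442, f(-8/7) ≈ -0.75515, f(-13/14) ≈ -0.95928, f(-5/7) ≈ -0.98990, f(-0.5) ≈ -0.84147.
T_7 = (Δt/2)·[f(t_0) + 2f(t_1) + ... + 2f(t_{6}) + f(t_7)].
Sum ≈ -0.58781.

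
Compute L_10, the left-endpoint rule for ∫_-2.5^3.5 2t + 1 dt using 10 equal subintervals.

Δt = (3.5 − (-2.5))/10 = 0.6.
Left endpoints: -2.5, -1.9, -1.3, -0.7, -0.1, 0.5, 1.1, 1.7, 2.3, 2.9.
f(-2.5) = -4, f(-1.9) = -2.8, f(-1.3) = -1.6, f(-0.7) = -0.4, f(-0.1) = 0.8, f(0.5) = 2, f(1.1) = 3.2, f(1.7) = 4.4, f(2.3) = 5.6, f(2.9) = 6.8.
Sum = Δt · [f(-2.5) + f(-1.9) + f(-1.3) + ...].
Sum = 8.4.

8.4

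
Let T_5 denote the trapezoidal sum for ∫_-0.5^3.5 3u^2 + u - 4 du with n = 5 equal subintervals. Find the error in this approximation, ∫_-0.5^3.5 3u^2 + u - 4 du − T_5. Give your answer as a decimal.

Exact integral: ∫_-0.5^3.5 f(u) du = 33.
T_5 = 34.28.
Error = 33 − 34.28 = -1.28.

-1.28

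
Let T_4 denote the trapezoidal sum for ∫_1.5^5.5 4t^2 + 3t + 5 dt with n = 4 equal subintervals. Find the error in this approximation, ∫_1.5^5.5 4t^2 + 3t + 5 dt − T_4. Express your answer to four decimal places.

Exact integral: ∫_1.5^5.5 f(t) dt ≈ 279.333333.
T_4 = 282.
Error ≈ 279.333333 − 282 ≈ -2.6667.

-2.6667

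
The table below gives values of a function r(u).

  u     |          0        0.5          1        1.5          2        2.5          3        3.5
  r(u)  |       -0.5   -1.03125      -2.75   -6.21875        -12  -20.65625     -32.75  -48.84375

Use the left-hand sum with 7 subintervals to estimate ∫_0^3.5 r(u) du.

Δu = 0.5.
Sum = 0.5·[(-0.5) + (-1.03125) + (-2.75) + (-6.21875) + (-12) + (-20.65625) + (-32.75)] = -37.953125.

-37.953125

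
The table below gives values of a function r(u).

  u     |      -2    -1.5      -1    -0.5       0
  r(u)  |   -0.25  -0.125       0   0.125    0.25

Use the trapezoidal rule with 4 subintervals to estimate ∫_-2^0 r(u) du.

0

Δu = 0.5.
T_4 = (0.5/2)·[(-0.25) + 2·(-0.125) + 2·0 + 2·0.125 + 0.25] = 0.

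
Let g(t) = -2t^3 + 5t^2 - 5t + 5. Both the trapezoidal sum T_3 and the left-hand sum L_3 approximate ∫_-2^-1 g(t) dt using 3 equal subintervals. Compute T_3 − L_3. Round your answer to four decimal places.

-5.6667

T_3 ≈ 31.925926.
L_3 ≈ 37.592593.
T_3 − L_3 ≈ -5.6667.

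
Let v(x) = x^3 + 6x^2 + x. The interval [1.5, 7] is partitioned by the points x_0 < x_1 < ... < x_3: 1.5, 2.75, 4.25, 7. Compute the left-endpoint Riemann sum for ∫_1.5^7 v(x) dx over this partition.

647.17578125

Subinterval widths: 1.25, 1.5, 2.75.
Left endpoints: 1.5, 2.75, 4.25.
v(1.5) = 18.375, v(2.75) = 68.921875, v(4.25) = 189.390625.
Sum = Σ Δx_i · v(x_i).
Sum = 647.17578125.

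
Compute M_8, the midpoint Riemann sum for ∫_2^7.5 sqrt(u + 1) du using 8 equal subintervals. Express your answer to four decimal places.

13.0592

Δu = (7.5 − 2)/8 = 0.6875.
Midpoints: 2.34375, 3.03125, 3.71875, 4.40625, 5.09375, 5.78125, 6.46875, 7.15625.
f(2.34375) ≈ 1.8286, f(3.03125) ≈ 2.0078, f(3.71875) ≈ 2.1723, f(4.40625) ≈ 2.3251, f(5.09375) ≈ 2.4686, f(5.78125) ≈ 2.6041, f(6.46875) ≈ 2.7329, f(7.15625) ≈ 2.8559.
Sum = Δu · [f(2.34375) + f(3.03125) + f(3.71875) + ...].
Sum ≈ 13.0592.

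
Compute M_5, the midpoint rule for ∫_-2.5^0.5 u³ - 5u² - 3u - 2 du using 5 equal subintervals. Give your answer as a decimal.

-32.28

Δu = (0.5 − (-2.5))/5 = 0.6.
Midpoints: -2.2, -1.6, -1, -0.4, 0.2.
f(-2.2) = -30.248, f(-1.6) = -14.096, f(-1) = -5, f(-0.4) = -1.664, f(0.2) = -2.792.
Sum = Δu · [f(-2.2) + f(-1.6) + f(-1) + f(-0.4) + f(0.2)].
Sum = -32.28.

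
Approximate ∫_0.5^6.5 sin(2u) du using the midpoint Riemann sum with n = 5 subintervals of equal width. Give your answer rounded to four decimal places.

-0.2363

Δu = (6.5 − 0.5)/5 = 1.2.
Midpoints: 1.1, 2.3, 3.5, 4.7, 5.9.
f(1.1) ≈ 0.8085, f(2.3) ≈ -0.9937, f(3.5) ≈ 0.6570, f(4.7) ≈ 0.0248, f(5.9) ≈ -0.6935.
Sum = Δu · [f(1.1) + f(2.3) + f(3.5) + f(4.7) + f(5.9)].
Sum ≈ -0.2363.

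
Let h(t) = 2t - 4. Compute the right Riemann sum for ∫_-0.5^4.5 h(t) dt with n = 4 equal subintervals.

Δt = (4.5 − (-0.5))/4 = 1.25.
Right endpoints: 0.75, 2, 3.25, 4.5.
h(0.75) = -2.5, h(2) = 0, h(3.25) = 2.5, h(4.5) = 5.
Sum = Δt · [h(0.75) + h(2) + h(3.25) + h(4.5)].
Sum = 6.25.

6.25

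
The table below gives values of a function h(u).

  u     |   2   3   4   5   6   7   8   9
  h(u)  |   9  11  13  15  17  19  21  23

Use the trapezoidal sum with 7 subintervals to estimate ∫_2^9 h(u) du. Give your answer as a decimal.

112

Δu = 1.
T_7 = (1/2)·[9 + 2·11 + 2·13 + 2·15 + 2·17 + 2·19 + 2·21 + 23] = 112.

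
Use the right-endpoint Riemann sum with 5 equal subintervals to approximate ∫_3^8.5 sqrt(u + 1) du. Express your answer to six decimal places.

14.773695

Δu = (8.5 − 3)/5 = 1.1.
Right endpoints: 4.1, 5.2, 6.3, 7.4, 8.5.
f(4.1) ≈ 2.258318, f(5.2) ≈ 2.489980, f(6.3) ≈ 2.701851, f(7.4) ≈ 2.898275, f(8.5) ≈ 3.082207.
Sum = Δu · [f(4.1) + f(5.2) + f(6.3) + f(7.4) + f(8.5)].
Sum ≈ 14.773695.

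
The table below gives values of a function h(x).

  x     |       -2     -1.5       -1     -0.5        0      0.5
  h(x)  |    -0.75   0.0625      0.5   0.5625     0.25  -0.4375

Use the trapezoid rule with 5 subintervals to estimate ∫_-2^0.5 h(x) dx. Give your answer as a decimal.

Δx = 0.5.
T_5 = (0.5/2)·[(-0.75) + 2·0.0625 + 2·0.5 + 2·0.5625 + 2·0.25 + (-0.4375)] = 0.390625.

0.390625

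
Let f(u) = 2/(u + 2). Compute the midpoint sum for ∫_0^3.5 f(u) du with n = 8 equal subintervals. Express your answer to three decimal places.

2.020

Δu = (3.5 − 0)/8 = 0.4375.
Midpoints: 0.21875, 0.65625, 1.09375, 1.53125, 1.96875, 2.40625, 2.84375, 3.28125.
f(0.21875) = 64/71, f(0.65625) = 64/85, f(1.09375) = 64/99, f(1.53125) = 64/113, f(1.96875) = 64/127, f(2.40625) = 64/141, f(2.84375) = 64/155, f(3.28125) = 64/169.
Sum = Δu · [f(0.21875) + f(0.65625) + f(1.09375) + ...].
Sum ≈ 2.020.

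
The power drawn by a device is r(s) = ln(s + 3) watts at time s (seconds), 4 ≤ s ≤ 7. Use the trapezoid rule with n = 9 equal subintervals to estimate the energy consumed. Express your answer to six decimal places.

Δs = (7 − 4)/9 = 1/3.
r(4) ≈ 1.945910, r(13/3) ≈ 1.992430, r(14/3) ≈ 2.036882, r(5) ≈ 2.079442, r(16/3) ≈ 2.120264, r(17/3) ≈ 2.159484, r(6) ≈ 2.197225, r(19/3) ≈ 2.233592, r(20/3) ≈ 2.268684, r(7) ≈ 2.302585.
T_9 = (Δs/2)·[r(s_0) + 2r(s_1) + ... + 2r(s_{8}) + r(s_9)].
Sum ≈ 6.404083.

6.404083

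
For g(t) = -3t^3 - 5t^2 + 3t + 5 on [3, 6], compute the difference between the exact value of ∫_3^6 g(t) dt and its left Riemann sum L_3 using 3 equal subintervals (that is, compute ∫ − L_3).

Exact integral: ∫_3^6 g(t) dt = -1170.75.
L_3 = -847.
Error = -1170.75 − (-847) = -323.75.

-323.75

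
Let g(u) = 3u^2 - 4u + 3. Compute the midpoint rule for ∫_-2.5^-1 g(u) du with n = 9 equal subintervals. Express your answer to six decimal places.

Δu = (-1 − (-2.5))/9 = 1/6.
Midpoints: -29/12, -2.25, -25/12, -23/12, -1.75, -19/12, -17/12, -1.25, -13/12.
g(-29/12) = 30.1875, g(-2.25) = 27.1875, g(-25/12) = 1169/48, g(-23/12) = 21.6875, g(-1.75) = 19.1875, g(-19/12) = 809/48, g(-17/12) = 14.6875, g(-1.25) = 12.6875, g(-13/12) = 521/48.
Sum = Δu · [g(-29/12) + g(-2.25) + g(-25/12) + ...].
Sum ≈ 29.614583.

29.614583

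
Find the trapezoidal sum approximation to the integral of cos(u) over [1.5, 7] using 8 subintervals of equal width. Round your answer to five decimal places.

-0.32699

Δu = (7 − 1.5)/8 = 0.6875.
f(1.5) ≈ 0.07074, f(2.1875) ≈ -0.57835, f(2.875) ≈ -0.96467, f(3.5625) ≈ -0.91272, f(4.25) ≈ -0.44609, f(4.9375) ≈ 0.22321, f(5.625) ≈ 0.79110, f(6.3125) ≈ 0.99957, f(7) ≈ 0.75390.
T_8 = (Δu/2)·[f(u_0) + 2f(u_1) + ... + 2f(u_{7}) + f(u_8)].
Sum ≈ -0.32699.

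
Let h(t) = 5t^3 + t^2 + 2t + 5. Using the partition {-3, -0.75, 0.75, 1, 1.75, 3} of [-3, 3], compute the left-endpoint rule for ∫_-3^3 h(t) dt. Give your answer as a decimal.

-222.828125

Subinterval widths: 2.25, 1.5, 0.25, 0.75, 1.25.
Left endpoints: -3, -0.75, 0.75, 1, 1.75.
h(-3) = -127, h(-0.75) = 1.953125, h(0.75) = 9.171875, h(1) = 13, h(1.75) = 38.359375.
Sum = Σ Δt_i · h(t_i).
Sum = -222.828125.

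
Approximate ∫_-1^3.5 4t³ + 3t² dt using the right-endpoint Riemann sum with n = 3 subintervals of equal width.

380.25

Δt = (3.5 − (-1))/3 = 1.5.
Right endpoints: 0.5, 2, 3.5.
f(0.5) = 1.25, f(2) = 44, f(3.5) = 208.25.
Sum = Δt · [f(0.5) + f(2) + f(3.5)].
Sum = 380.25.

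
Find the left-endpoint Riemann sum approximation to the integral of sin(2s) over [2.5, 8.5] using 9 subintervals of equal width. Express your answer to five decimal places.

0.23756

Δs = (8.5 − 2.5)/9 = 2/3.
Left endpoints: 2.5, 19/6, 23/6, 4.5, 31/6, 35/6, 6.5, 43/6, 47/6.
f(2.5) ≈ -0.95892, f(19/6) ≈ 0.05013, f(23/6) ≈ 0.98251, f(4.5) ≈ 0.41212, f(31/6) ≈ -0.78862, f(35/6) ≈ -0.78314, f(6.5) ≈ 0.42017, f(43/6) ≈ 0.98082, f(47/6) ≈ 0.04128.
Sum = Δs · [f(2.5) + f(19/6) + f(23/6) + ...].
Sum ≈ 0.23756.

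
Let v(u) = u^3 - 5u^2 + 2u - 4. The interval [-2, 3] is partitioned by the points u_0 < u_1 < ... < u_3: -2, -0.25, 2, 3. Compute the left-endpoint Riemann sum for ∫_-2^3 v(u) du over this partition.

Subinterval widths: 1.75, 2.25, 1.
Left endpoints: -2, -0.25, 2.
v(-2) = -36, v(-0.25) = -4.828125, v(2) = -12.
Sum = Σ Δu_i · v(u_i).
Sum = -85.86328125.

-85.86328125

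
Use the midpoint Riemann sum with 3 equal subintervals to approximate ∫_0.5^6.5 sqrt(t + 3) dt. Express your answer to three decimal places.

15.173

Δt = (6.5 − 0.5)/3 = 2.
Midpoints: 1.5, 3.5, 5.5.
f(1.5) ≈ 2.121, f(3.5) ≈ 2.550, f(5.5) ≈ 2.915.
Sum = Δt · [f(1.5) + f(3.5) + f(5.5)].
Sum ≈ 15.173.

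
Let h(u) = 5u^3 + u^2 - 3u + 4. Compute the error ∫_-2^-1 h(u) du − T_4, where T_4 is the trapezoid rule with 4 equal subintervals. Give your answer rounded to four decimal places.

0.2240

Exact integral: ∫_-2^-1 h(u) du ≈ -7.916667.
T_4 = -8.140625.
Error ≈ -7.916667 − (-8.140625) ≈ 0.2240.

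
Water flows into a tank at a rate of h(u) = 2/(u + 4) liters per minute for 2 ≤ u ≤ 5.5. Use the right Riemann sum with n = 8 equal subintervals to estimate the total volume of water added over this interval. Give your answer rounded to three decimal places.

0.893

Δu = (5.5 − 2)/8 = 0.4375.
Right endpoints: 2.4375, 2.875, 3.3125, 3.75, 4.1875, 4.625, 5.0625, 5.5.
h(2.4375) = 32/103, h(2.875) = 16/55, h(3.3125) = 32/117, h(3.75) = 8/31, h(4.1875) = 32/131, h(4.625) = 16/69, h(5.0625) = 32/145, h(5.5) = 4/19.
Sum = Δu · [h(2.4375) + h(2.875) + h(3.3125) + ...].
Sum ≈ 0.893.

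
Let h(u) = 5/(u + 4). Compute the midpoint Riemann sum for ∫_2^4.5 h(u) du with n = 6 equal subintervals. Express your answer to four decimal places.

Δu = (4.5 − 2)/6 = 5/12.
Midpoints: 53/24, 2.625, 73/24, 83/24, 3.875, 103/24.
h(53/24) = 120/149, h(2.625) = 40/53, h(73/24) = 120/169, h(83/24) = 120/179, h(3.875) = 40/63, h(103/24) = 120/199.
Sum = Δu · [h(53/24) + h(2.625) + h(73/24) + ...].
Sum ≈ 1.7410.

1.7410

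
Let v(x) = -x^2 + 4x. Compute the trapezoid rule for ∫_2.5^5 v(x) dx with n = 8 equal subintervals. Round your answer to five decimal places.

Δx = (5 − 2.5)/8 = 0.3125.
v(2.5) = 3.75, v(2.8125) = 3.33984375, v(3.125) = 2.734375, v(3.4375) = 1.93359375, v(3.75) = 0.9375, v(4.0625) = -0.25390625, v(4.375) = -1.640625, v(4.6875) = -3.22265625, v(5) = -5.
T_8 = (Δx/2)·[v(x_0) + 2v(x_1) + ... + 2v(x_{7}) + v(x_8)].
Sum ≈ 1.00098.

1.00098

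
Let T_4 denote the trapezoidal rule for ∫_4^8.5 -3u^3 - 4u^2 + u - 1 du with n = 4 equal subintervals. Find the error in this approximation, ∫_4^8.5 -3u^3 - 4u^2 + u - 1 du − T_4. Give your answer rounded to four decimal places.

Exact integral: ∫_4^8.5 f(u) du = -4432.921875.
T_4 ≈ -4490.112305.
Error ≈ -4432.921875 − (-4490.112305) ≈ 57.1904.

57.1904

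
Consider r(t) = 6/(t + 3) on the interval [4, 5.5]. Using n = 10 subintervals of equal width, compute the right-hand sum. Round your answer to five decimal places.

1.15367

Δt = (5.5 − 4)/10 = 0.15.
Right endpoints: 4.15, 4.3, 4.45, 4.6, 4.75, 4.9, 5.05, 5.2, 5.35, 5.5.
r(4.15) = 120/143, r(4.3) = 60/73, r(4.45) = 120/149, r(4.6) = 15/19, r(4.75) = 24/31, r(4.9) = 60/79, r(5.05) = 120/161, r(5.2) = 30/41, r(5.35) = 120/167, r(5.5) = 12/17.
Sum = Δt · [r(4.15) + r(4.3) + r(4.45) + ...].
Sum ≈ 1.15367.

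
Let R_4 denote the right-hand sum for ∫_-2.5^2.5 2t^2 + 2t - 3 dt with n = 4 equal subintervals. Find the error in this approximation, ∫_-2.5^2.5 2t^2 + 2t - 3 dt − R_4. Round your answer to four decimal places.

-8.8542

Exact integral: ∫_-2.5^2.5 f(t) dt ≈ 5.833333.
R_4 = 14.6875.
Error ≈ 5.833333 − 14.6875 ≈ -8.8542.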